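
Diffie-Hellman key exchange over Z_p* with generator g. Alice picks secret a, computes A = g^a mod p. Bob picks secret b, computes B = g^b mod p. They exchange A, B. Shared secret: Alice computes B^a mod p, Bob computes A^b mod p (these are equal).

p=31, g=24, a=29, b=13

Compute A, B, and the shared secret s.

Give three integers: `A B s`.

A = 24^29 mod 31  (bits of 29 = 11101)
  bit 0 = 1: r = r^2 * 24 mod 31 = 1^2 * 24 = 1*24 = 24
  bit 1 = 1: r = r^2 * 24 mod 31 = 24^2 * 24 = 18*24 = 29
  bit 2 = 1: r = r^2 * 24 mod 31 = 29^2 * 24 = 4*24 = 3
  bit 3 = 0: r = r^2 mod 31 = 3^2 = 9
  bit 4 = 1: r = r^2 * 24 mod 31 = 9^2 * 24 = 19*24 = 22
  -> A = 22
B = 24^13 mod 31  (bits of 13 = 1101)
  bit 0 = 1: r = r^2 * 24 mod 31 = 1^2 * 24 = 1*24 = 24
  bit 1 = 1: r = r^2 * 24 mod 31 = 24^2 * 24 = 18*24 = 29
  bit 2 = 0: r = r^2 mod 31 = 29^2 = 4
  bit 3 = 1: r = r^2 * 24 mod 31 = 4^2 * 24 = 16*24 = 12
  -> B = 12
s = B^a = 12^29 mod 31  (bits of 29 = 11101)
  bit 0 = 1: r = r^2 * 12 mod 31 = 1^2 * 12 = 1*12 = 12
  bit 1 = 1: r = r^2 * 12 mod 31 = 12^2 * 12 = 20*12 = 23
  bit 2 = 1: r = r^2 * 12 mod 31 = 23^2 * 12 = 2*12 = 24
  bit 3 = 0: r = r^2 mod 31 = 24^2 = 18
  bit 4 = 1: r = r^2 * 12 mod 31 = 18^2 * 12 = 14*12 = 13
  -> s = B^a = 13

Answer: 22 12 13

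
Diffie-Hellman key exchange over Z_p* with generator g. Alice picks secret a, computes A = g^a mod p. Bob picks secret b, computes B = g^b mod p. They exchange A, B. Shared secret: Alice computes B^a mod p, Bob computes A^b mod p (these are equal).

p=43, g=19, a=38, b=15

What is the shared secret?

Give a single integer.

Answer: 21

Derivation:
A = 19^38 mod 43  (bits of 38 = 100110)
  bit 0 = 1: r = r^2 * 19 mod 43 = 1^2 * 19 = 1*19 = 19
  bit 1 = 0: r = r^2 mod 43 = 19^2 = 17
  bit 2 = 0: r = r^2 mod 43 = 17^2 = 31
  bit 3 = 1: r = r^2 * 19 mod 43 = 31^2 * 19 = 15*19 = 27
  bit 4 = 1: r = r^2 * 19 mod 43 = 27^2 * 19 = 41*19 = 5
  bit 5 = 0: r = r^2 mod 43 = 5^2 = 25
  -> A = 25
B = 19^15 mod 43  (bits of 15 = 1111)
  bit 0 = 1: r = r^2 * 19 mod 43 = 1^2 * 19 = 1*19 = 19
  bit 1 = 1: r = r^2 * 19 mod 43 = 19^2 * 19 = 17*19 = 22
  bit 2 = 1: r = r^2 * 19 mod 43 = 22^2 * 19 = 11*19 = 37
  bit 3 = 1: r = r^2 * 19 mod 43 = 37^2 * 19 = 36*19 = 39
  -> B = 39
s = B^a = 39^38 mod 43  (bits of 38 = 100110)
  bit 0 = 1: r = r^2 * 39 mod 43 = 1^2 * 39 = 1*39 = 39
  bit 1 = 0: r = r^2 mod 43 = 39^2 = 16
  bit 2 = 0: r = r^2 mod 43 = 16^2 = 41
  bit 3 = 1: r = r^2 * 39 mod 43 = 41^2 * 39 = 4*39 = 27
  bit 4 = 1: r = r^2 * 39 mod 43 = 27^2 * 39 = 41*39 = 8
  bit 5 = 0: r = r^2 mod 43 = 8^2 = 21
  -> s = B^a = 21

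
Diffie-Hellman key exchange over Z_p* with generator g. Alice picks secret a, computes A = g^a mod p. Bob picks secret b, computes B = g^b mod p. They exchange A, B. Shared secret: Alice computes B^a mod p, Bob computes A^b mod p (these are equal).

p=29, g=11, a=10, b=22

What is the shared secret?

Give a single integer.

A = 11^10 mod 29  (bits of 10 = 1010)
  bit 0 = 1: r = r^2 * 11 mod 29 = 1^2 * 11 = 1*11 = 11
  bit 1 = 0: r = r^2 mod 29 = 11^2 = 5
  bit 2 = 1: r = r^2 * 11 mod 29 = 5^2 * 11 = 25*11 = 14
  bit 3 = 0: r = r^2 mod 29 = 14^2 = 22
  -> A = 22
B = 11^22 mod 29  (bits of 22 = 10110)
  bit 0 = 1: r = r^2 * 11 mod 29 = 1^2 * 11 = 1*11 = 11
  bit 1 = 0: r = r^2 mod 29 = 11^2 = 5
  bit 2 = 1: r = r^2 * 11 mod 29 = 5^2 * 11 = 25*11 = 14
  bit 3 = 1: r = r^2 * 11 mod 29 = 14^2 * 11 = 22*11 = 10
  bit 4 = 0: r = r^2 mod 29 = 10^2 = 13
  -> B = 13
s = B^a = 13^10 mod 29  (bits of 10 = 1010)
  bit 0 = 1: r = r^2 * 13 mod 29 = 1^2 * 13 = 1*13 = 13
  bit 1 = 0: r = r^2 mod 29 = 13^2 = 24
  bit 2 = 1: r = r^2 * 13 mod 29 = 24^2 * 13 = 25*13 = 6
  bit 3 = 0: r = r^2 mod 29 = 6^2 = 7
  -> s = B^a = 7

Answer: 7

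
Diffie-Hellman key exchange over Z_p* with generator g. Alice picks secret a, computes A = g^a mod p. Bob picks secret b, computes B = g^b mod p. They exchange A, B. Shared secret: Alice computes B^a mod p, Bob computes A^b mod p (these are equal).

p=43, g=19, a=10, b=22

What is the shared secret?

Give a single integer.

Answer: 40

Derivation:
A = 19^10 mod 43  (bits of 10 = 1010)
  bit 0 = 1: r = r^2 * 19 mod 43 = 1^2 * 19 = 1*19 = 19
  bit 1 = 0: r = r^2 mod 43 = 19^2 = 17
  bit 2 = 1: r = r^2 * 19 mod 43 = 17^2 * 19 = 31*19 = 30
  bit 3 = 0: r = r^2 mod 43 = 30^2 = 40
  -> A = 40
B = 19^22 mod 43  (bits of 22 = 10110)
  bit 0 = 1: r = r^2 * 19 mod 43 = 1^2 * 19 = 1*19 = 19
  bit 1 = 0: r = r^2 mod 43 = 19^2 = 17
  bit 2 = 1: r = r^2 * 19 mod 43 = 17^2 * 19 = 31*19 = 30
  bit 3 = 1: r = r^2 * 19 mod 43 = 30^2 * 19 = 40*19 = 29
  bit 4 = 0: r = r^2 mod 43 = 29^2 = 24
  -> B = 24
s = B^a = 24^10 mod 43  (bits of 10 = 1010)
  bit 0 = 1: r = r^2 * 24 mod 43 = 1^2 * 24 = 1*24 = 24
  bit 1 = 0: r = r^2 mod 43 = 24^2 = 17
  bit 2 = 1: r = r^2 * 24 mod 43 = 17^2 * 24 = 31*24 = 13
  bit 3 = 0: r = r^2 mod 43 = 13^2 = 40
  -> s = B^a = 40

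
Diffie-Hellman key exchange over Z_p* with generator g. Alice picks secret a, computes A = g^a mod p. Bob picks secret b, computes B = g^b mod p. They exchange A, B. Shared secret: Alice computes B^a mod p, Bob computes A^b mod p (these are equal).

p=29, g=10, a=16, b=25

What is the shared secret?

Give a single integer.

A = 10^16 mod 29  (bits of 16 = 10000)
  bit 0 = 1: r = r^2 * 10 mod 29 = 1^2 * 10 = 1*10 = 10
  bit 1 = 0: r = r^2 mod 29 = 10^2 = 13
  bit 2 = 0: r = r^2 mod 29 = 13^2 = 24
  bit 3 = 0: r = r^2 mod 29 = 24^2 = 25
  bit 4 = 0: r = r^2 mod 29 = 25^2 = 16
  -> A = 16
B = 10^25 mod 29  (bits of 25 = 11001)
  bit 0 = 1: r = r^2 * 10 mod 29 = 1^2 * 10 = 1*10 = 10
  bit 1 = 1: r = r^2 * 10 mod 29 = 10^2 * 10 = 13*10 = 14
  bit 2 = 0: r = r^2 mod 29 = 14^2 = 22
  bit 3 = 0: r = r^2 mod 29 = 22^2 = 20
  bit 4 = 1: r = r^2 * 10 mod 29 = 20^2 * 10 = 23*10 = 27
  -> B = 27
s = B^a = 27^16 mod 29  (bits of 16 = 10000)
  bit 0 = 1: r = r^2 * 27 mod 29 = 1^2 * 27 = 1*27 = 27
  bit 1 = 0: r = r^2 mod 29 = 27^2 = 4
  bit 2 = 0: r = r^2 mod 29 = 4^2 = 16
  bit 3 = 0: r = r^2 mod 29 = 16^2 = 24
  bit 4 = 0: r = r^2 mod 29 = 24^2 = 25
  -> s = B^a = 25

Answer: 25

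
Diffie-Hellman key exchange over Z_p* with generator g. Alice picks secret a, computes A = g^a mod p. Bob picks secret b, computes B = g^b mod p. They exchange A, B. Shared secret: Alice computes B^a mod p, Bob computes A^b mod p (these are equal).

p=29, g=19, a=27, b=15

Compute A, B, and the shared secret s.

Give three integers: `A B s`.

Answer: 26 10 3

Derivation:
A = 19^27 mod 29  (bits of 27 = 11011)
  bit 0 = 1: r = r^2 * 19 mod 29 = 1^2 * 19 = 1*19 = 19
  bit 1 = 1: r = r^2 * 19 mod 29 = 19^2 * 19 = 13*19 = 15
  bit 2 = 0: r = r^2 mod 29 = 15^2 = 22
  bit 3 = 1: r = r^2 * 19 mod 29 = 22^2 * 19 = 20*19 = 3
  bit 4 = 1: r = r^2 * 19 mod 29 = 3^2 * 19 = 9*19 = 26
  -> A = 26
B = 19^15 mod 29  (bits of 15 = 1111)
  bit 0 = 1: r = r^2 * 19 mod 29 = 1^2 * 19 = 1*19 = 19
  bit 1 = 1: r = r^2 * 19 mod 29 = 19^2 * 19 = 13*19 = 15
  bit 2 = 1: r = r^2 * 19 mod 29 = 15^2 * 19 = 22*19 = 12
  bit 3 = 1: r = r^2 * 19 mod 29 = 12^2 * 19 = 28*19 = 10
  -> B = 10
s = B^a = 10^27 mod 29  (bits of 27 = 11011)
  bit 0 = 1: r = r^2 * 10 mod 29 = 1^2 * 10 = 1*10 = 10
  bit 1 = 1: r = r^2 * 10 mod 29 = 10^2 * 10 = 13*10 = 14
  bit 2 = 0: r = r^2 mod 29 = 14^2 = 22
  bit 3 = 1: r = r^2 * 10 mod 29 = 22^2 * 10 = 20*10 = 26
  bit 4 = 1: r = r^2 * 10 mod 29 = 26^2 * 10 = 9*10 = 3
  -> s = B^a = 3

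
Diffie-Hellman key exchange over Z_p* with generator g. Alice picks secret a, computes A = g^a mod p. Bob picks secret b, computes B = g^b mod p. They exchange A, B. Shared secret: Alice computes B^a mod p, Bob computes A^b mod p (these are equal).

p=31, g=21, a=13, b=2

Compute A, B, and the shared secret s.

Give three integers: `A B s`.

Answer: 22 7 19

Derivation:
A = 21^13 mod 31  (bits of 13 = 1101)
  bit 0 = 1: r = r^2 * 21 mod 31 = 1^2 * 21 = 1*21 = 21
  bit 1 = 1: r = r^2 * 21 mod 31 = 21^2 * 21 = 7*21 = 23
  bit 2 = 0: r = r^2 mod 31 = 23^2 = 2
  bit 3 = 1: r = r^2 * 21 mod 31 = 2^2 * 21 = 4*21 = 22
  -> A = 22
B = 21^2 mod 31  (bits of 2 = 10)
  bit 0 = 1: r = r^2 * 21 mod 31 = 1^2 * 21 = 1*21 = 21
  bit 1 = 0: r = r^2 mod 31 = 21^2 = 7
  -> B = 7
s = B^a = 7^13 mod 31  (bits of 13 = 1101)
  bit 0 = 1: r = r^2 * 7 mod 31 = 1^2 * 7 = 1*7 = 7
  bit 1 = 1: r = r^2 * 7 mod 31 = 7^2 * 7 = 18*7 = 2
  bit 2 = 0: r = r^2 mod 31 = 2^2 = 4
  bit 3 = 1: r = r^2 * 7 mod 31 = 4^2 * 7 = 16*7 = 19
  -> s = B^a = 19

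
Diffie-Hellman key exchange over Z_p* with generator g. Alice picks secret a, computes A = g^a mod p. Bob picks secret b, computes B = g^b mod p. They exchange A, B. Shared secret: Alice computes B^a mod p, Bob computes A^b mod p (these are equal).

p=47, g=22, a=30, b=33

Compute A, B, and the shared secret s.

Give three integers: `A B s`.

A = 22^30 mod 47  (bits of 30 = 11110)
  bit 0 = 1: r = r^2 * 22 mod 47 = 1^2 * 22 = 1*22 = 22
  bit 1 = 1: r = r^2 * 22 mod 47 = 22^2 * 22 = 14*22 = 26
  bit 2 = 1: r = r^2 * 22 mod 47 = 26^2 * 22 = 18*22 = 20
  bit 3 = 1: r = r^2 * 22 mod 47 = 20^2 * 22 = 24*22 = 11
  bit 4 = 0: r = r^2 mod 47 = 11^2 = 27
  -> A = 27
B = 22^33 mod 47  (bits of 33 = 100001)
  bit 0 = 1: r = r^2 * 22 mod 47 = 1^2 * 22 = 1*22 = 22
  bit 1 = 0: r = r^2 mod 47 = 22^2 = 14
  bit 2 = 0: r = r^2 mod 47 = 14^2 = 8
  bit 3 = 0: r = r^2 mod 47 = 8^2 = 17
  bit 4 = 0: r = r^2 mod 47 = 17^2 = 7
  bit 5 = 1: r = r^2 * 22 mod 47 = 7^2 * 22 = 2*22 = 44
  -> B = 44
s = B^a = 44^30 mod 47  (bits of 30 = 11110)
  bit 0 = 1: r = r^2 * 44 mod 47 = 1^2 * 44 = 1*44 = 44
  bit 1 = 1: r = r^2 * 44 mod 47 = 44^2 * 44 = 9*44 = 20
  bit 2 = 1: r = r^2 * 44 mod 47 = 20^2 * 44 = 24*44 = 22
  bit 3 = 1: r = r^2 * 44 mod 47 = 22^2 * 44 = 14*44 = 5
  bit 4 = 0: r = r^2 mod 47 = 5^2 = 25
  -> s = B^a = 25

Answer: 27 44 25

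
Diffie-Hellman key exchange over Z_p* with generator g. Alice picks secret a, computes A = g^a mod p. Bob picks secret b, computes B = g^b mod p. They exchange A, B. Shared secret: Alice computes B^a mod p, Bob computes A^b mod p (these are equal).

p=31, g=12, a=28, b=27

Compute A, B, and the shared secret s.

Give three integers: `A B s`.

Answer: 14 27 2

Derivation:
A = 12^28 mod 31  (bits of 28 = 11100)
  bit 0 = 1: r = r^2 * 12 mod 31 = 1^2 * 12 = 1*12 = 12
  bit 1 = 1: r = r^2 * 12 mod 31 = 12^2 * 12 = 20*12 = 23
  bit 2 = 1: r = r^2 * 12 mod 31 = 23^2 * 12 = 2*12 = 24
  bit 3 = 0: r = r^2 mod 31 = 24^2 = 18
  bit 4 = 0: r = r^2 mod 31 = 18^2 = 14
  -> A = 14
B = 12^27 mod 31  (bits of 27 = 11011)
  bit 0 = 1: r = r^2 * 12 mod 31 = 1^2 * 12 = 1*12 = 12
  bit 1 = 1: r = r^2 * 12 mod 31 = 12^2 * 12 = 20*12 = 23
  bit 2 = 0: r = r^2 mod 31 = 23^2 = 2
  bit 3 = 1: r = r^2 * 12 mod 31 = 2^2 * 12 = 4*12 = 17
  bit 4 = 1: r = r^2 * 12 mod 31 = 17^2 * 12 = 10*12 = 27
  -> B = 27
s = B^a = 27^28 mod 31  (bits of 28 = 11100)
  bit 0 = 1: r = r^2 * 27 mod 31 = 1^2 * 27 = 1*27 = 27
  bit 1 = 1: r = r^2 * 27 mod 31 = 27^2 * 27 = 16*27 = 29
  bit 2 = 1: r = r^2 * 27 mod 31 = 29^2 * 27 = 4*27 = 15
  bit 3 = 0: r = r^2 mod 31 = 15^2 = 8
  bit 4 = 0: r = r^2 mod 31 = 8^2 = 2
  -> s = B^a = 2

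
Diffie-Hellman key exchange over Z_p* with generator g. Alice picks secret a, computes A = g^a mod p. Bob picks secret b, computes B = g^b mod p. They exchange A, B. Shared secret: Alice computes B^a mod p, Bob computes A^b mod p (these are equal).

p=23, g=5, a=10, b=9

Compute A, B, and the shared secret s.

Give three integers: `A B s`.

Answer: 9 11 2

Derivation:
A = 5^10 mod 23  (bits of 10 = 1010)
  bit 0 = 1: r = r^2 * 5 mod 23 = 1^2 * 5 = 1*5 = 5
  bit 1 = 0: r = r^2 mod 23 = 5^2 = 2
  bit 2 = 1: r = r^2 * 5 mod 23 = 2^2 * 5 = 4*5 = 20
  bit 3 = 0: r = r^2 mod 23 = 20^2 = 9
  -> A = 9
B = 5^9 mod 23  (bits of 9 = 1001)
  bit 0 = 1: r = r^2 * 5 mod 23 = 1^2 * 5 = 1*5 = 5
  bit 1 = 0: r = r^2 mod 23 = 5^2 = 2
  bit 2 = 0: r = r^2 mod 23 = 2^2 = 4
  bit 3 = 1: r = r^2 * 5 mod 23 = 4^2 * 5 = 16*5 = 11
  -> B = 11
s = B^a = 11^10 mod 23  (bits of 10 = 1010)
  bit 0 = 1: r = r^2 * 11 mod 23 = 1^2 * 11 = 1*11 = 11
  bit 1 = 0: r = r^2 mod 23 = 11^2 = 6
  bit 2 = 1: r = r^2 * 11 mod 23 = 6^2 * 11 = 13*11 = 5
  bit 3 = 0: r = r^2 mod 23 = 5^2 = 2
  -> s = B^a = 2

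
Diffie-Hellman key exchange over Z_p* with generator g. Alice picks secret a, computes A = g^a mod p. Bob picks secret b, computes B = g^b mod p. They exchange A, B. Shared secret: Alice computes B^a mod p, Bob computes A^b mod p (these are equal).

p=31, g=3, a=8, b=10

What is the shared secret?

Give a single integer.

A = 3^8 mod 31  (bits of 8 = 1000)
  bit 0 = 1: r = r^2 * 3 mod 31 = 1^2 * 3 = 1*3 = 3
  bit 1 = 0: r = r^2 mod 31 = 3^2 = 9
  bit 2 = 0: r = r^2 mod 31 = 9^2 = 19
  bit 3 = 0: r = r^2 mod 31 = 19^2 = 20
  -> A = 20
B = 3^10 mod 31  (bits of 10 = 1010)
  bit 0 = 1: r = r^2 * 3 mod 31 = 1^2 * 3 = 1*3 = 3
  bit 1 = 0: r = r^2 mod 31 = 3^2 = 9
  bit 2 = 1: r = r^2 * 3 mod 31 = 9^2 * 3 = 19*3 = 26
  bit 3 = 0: r = r^2 mod 31 = 26^2 = 25
  -> B = 25
s = B^a = 25^8 mod 31  (bits of 8 = 1000)
  bit 0 = 1: r = r^2 * 25 mod 31 = 1^2 * 25 = 1*25 = 25
  bit 1 = 0: r = r^2 mod 31 = 25^2 = 5
  bit 2 = 0: r = r^2 mod 31 = 5^2 = 25
  bit 3 = 0: r = r^2 mod 31 = 25^2 = 5
  -> s = B^a = 5

Answer: 5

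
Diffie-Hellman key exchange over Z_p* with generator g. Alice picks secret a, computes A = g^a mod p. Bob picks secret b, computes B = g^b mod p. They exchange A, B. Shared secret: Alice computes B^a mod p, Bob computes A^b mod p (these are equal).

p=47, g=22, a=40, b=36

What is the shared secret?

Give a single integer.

Answer: 24

Derivation:
A = 22^40 mod 47  (bits of 40 = 101000)
  bit 0 = 1: r = r^2 * 22 mod 47 = 1^2 * 22 = 1*22 = 22
  bit 1 = 0: r = r^2 mod 47 = 22^2 = 14
  bit 2 = 1: r = r^2 * 22 mod 47 = 14^2 * 22 = 8*22 = 35
  bit 3 = 0: r = r^2 mod 47 = 35^2 = 3
  bit 4 = 0: r = r^2 mod 47 = 3^2 = 9
  bit 5 = 0: r = r^2 mod 47 = 9^2 = 34
  -> A = 34
B = 22^36 mod 47  (bits of 36 = 100100)
  bit 0 = 1: r = r^2 * 22 mod 47 = 1^2 * 22 = 1*22 = 22
  bit 1 = 0: r = r^2 mod 47 = 22^2 = 14
  bit 2 = 0: r = r^2 mod 47 = 14^2 = 8
  bit 3 = 1: r = r^2 * 22 mod 47 = 8^2 * 22 = 17*22 = 45
  bit 4 = 0: r = r^2 mod 47 = 45^2 = 4
  bit 5 = 0: r = r^2 mod 47 = 4^2 = 16
  -> B = 16
s = B^a = 16^40 mod 47  (bits of 40 = 101000)
  bit 0 = 1: r = r^2 * 16 mod 47 = 1^2 * 16 = 1*16 = 16
  bit 1 = 0: r = r^2 mod 47 = 16^2 = 21
  bit 2 = 1: r = r^2 * 16 mod 47 = 21^2 * 16 = 18*16 = 6
  bit 3 = 0: r = r^2 mod 47 = 6^2 = 36
  bit 4 = 0: r = r^2 mod 47 = 36^2 = 27
  bit 5 = 0: r = r^2 mod 47 = 27^2 = 24
  -> s = B^a = 24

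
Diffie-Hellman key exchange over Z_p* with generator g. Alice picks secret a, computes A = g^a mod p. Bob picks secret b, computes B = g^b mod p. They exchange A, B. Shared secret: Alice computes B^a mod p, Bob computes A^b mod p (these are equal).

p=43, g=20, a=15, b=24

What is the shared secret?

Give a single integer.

Answer: 41

Derivation:
A = 20^15 mod 43  (bits of 15 = 1111)
  bit 0 = 1: r = r^2 * 20 mod 43 = 1^2 * 20 = 1*20 = 20
  bit 1 = 1: r = r^2 * 20 mod 43 = 20^2 * 20 = 13*20 = 2
  bit 2 = 1: r = r^2 * 20 mod 43 = 2^2 * 20 = 4*20 = 37
  bit 3 = 1: r = r^2 * 20 mod 43 = 37^2 * 20 = 36*20 = 32
  -> A = 32
B = 20^24 mod 43  (bits of 24 = 11000)
  bit 0 = 1: r = r^2 * 20 mod 43 = 1^2 * 20 = 1*20 = 20
  bit 1 = 1: r = r^2 * 20 mod 43 = 20^2 * 20 = 13*20 = 2
  bit 2 = 0: r = r^2 mod 43 = 2^2 = 4
  bit 3 = 0: r = r^2 mod 43 = 4^2 = 16
  bit 4 = 0: r = r^2 mod 43 = 16^2 = 41
  -> B = 41
s = B^a = 41^15 mod 43  (bits of 15 = 1111)
  bit 0 = 1: r = r^2 * 41 mod 43 = 1^2 * 41 = 1*41 = 41
  bit 1 = 1: r = r^2 * 41 mod 43 = 41^2 * 41 = 4*41 = 35
  bit 2 = 1: r = r^2 * 41 mod 43 = 35^2 * 41 = 21*41 = 1
  bit 3 = 1: r = r^2 * 41 mod 43 = 1^2 * 41 = 1*41 = 41
  -> s = B^a = 41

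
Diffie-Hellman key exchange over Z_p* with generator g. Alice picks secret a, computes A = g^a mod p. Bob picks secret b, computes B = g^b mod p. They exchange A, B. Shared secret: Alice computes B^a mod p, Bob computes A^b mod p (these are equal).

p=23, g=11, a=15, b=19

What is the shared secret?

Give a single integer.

Answer: 21

Derivation:
A = 11^15 mod 23  (bits of 15 = 1111)
  bit 0 = 1: r = r^2 * 11 mod 23 = 1^2 * 11 = 1*11 = 11
  bit 1 = 1: r = r^2 * 11 mod 23 = 11^2 * 11 = 6*11 = 20
  bit 2 = 1: r = r^2 * 11 mod 23 = 20^2 * 11 = 9*11 = 7
  bit 3 = 1: r = r^2 * 11 mod 23 = 7^2 * 11 = 3*11 = 10
  -> A = 10
B = 11^19 mod 23  (bits of 19 = 10011)
  bit 0 = 1: r = r^2 * 11 mod 23 = 1^2 * 11 = 1*11 = 11
  bit 1 = 0: r = r^2 mod 23 = 11^2 = 6
  bit 2 = 0: r = r^2 mod 23 = 6^2 = 13
  bit 3 = 1: r = r^2 * 11 mod 23 = 13^2 * 11 = 8*11 = 19
  bit 4 = 1: r = r^2 * 11 mod 23 = 19^2 * 11 = 16*11 = 15
  -> B = 15
s = B^a = 15^15 mod 23  (bits of 15 = 1111)
  bit 0 = 1: r = r^2 * 15 mod 23 = 1^2 * 15 = 1*15 = 15
  bit 1 = 1: r = r^2 * 15 mod 23 = 15^2 * 15 = 18*15 = 17
  bit 2 = 1: r = r^2 * 15 mod 23 = 17^2 * 15 = 13*15 = 11
  bit 3 = 1: r = r^2 * 15 mod 23 = 11^2 * 15 = 6*15 = 21
  -> s = B^a = 21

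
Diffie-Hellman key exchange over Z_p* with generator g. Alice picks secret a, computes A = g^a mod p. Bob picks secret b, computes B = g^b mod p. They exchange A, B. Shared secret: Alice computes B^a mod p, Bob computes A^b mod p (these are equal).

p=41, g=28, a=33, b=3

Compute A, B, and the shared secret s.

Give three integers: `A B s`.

Answer: 11 17 19

Derivation:
A = 28^33 mod 41  (bits of 33 = 100001)
  bit 0 = 1: r = r^2 * 28 mod 41 = 1^2 * 28 = 1*28 = 28
  bit 1 = 0: r = r^2 mod 41 = 28^2 = 5
  bit 2 = 0: r = r^2 mod 41 = 5^2 = 25
  bit 3 = 0: r = r^2 mod 41 = 25^2 = 10
  bit 4 = 0: r = r^2 mod 41 = 10^2 = 18
  bit 5 = 1: r = r^2 * 28 mod 41 = 18^2 * 28 = 37*28 = 11
  -> A = 11
B = 28^3 mod 41  (bits of 3 = 11)
  bit 0 = 1: r = r^2 * 28 mod 41 = 1^2 * 28 = 1*28 = 28
  bit 1 = 1: r = r^2 * 28 mod 41 = 28^2 * 28 = 5*28 = 17
  -> B = 17
s = B^a = 17^33 mod 41  (bits of 33 = 100001)
  bit 0 = 1: r = r^2 * 17 mod 41 = 1^2 * 17 = 1*17 = 17
  bit 1 = 0: r = r^2 mod 41 = 17^2 = 2
  bit 2 = 0: r = r^2 mod 41 = 2^2 = 4
  bit 3 = 0: r = r^2 mod 41 = 4^2 = 16
  bit 4 = 0: r = r^2 mod 41 = 16^2 = 10
  bit 5 = 1: r = r^2 * 17 mod 41 = 10^2 * 17 = 18*17 = 19
  -> s = B^a = 19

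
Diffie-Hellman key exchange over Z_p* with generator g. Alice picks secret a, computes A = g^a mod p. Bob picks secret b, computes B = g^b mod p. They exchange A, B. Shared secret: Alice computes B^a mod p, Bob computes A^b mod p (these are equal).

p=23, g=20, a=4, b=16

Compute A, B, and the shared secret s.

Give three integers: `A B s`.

Answer: 12 13 18

Derivation:
A = 20^4 mod 23  (bits of 4 = 100)
  bit 0 = 1: r = r^2 * 20 mod 23 = 1^2 * 20 = 1*20 = 20
  bit 1 = 0: r = r^2 mod 23 = 20^2 = 9
  bit 2 = 0: r = r^2 mod 23 = 9^2 = 12
  -> A = 12
B = 20^16 mod 23  (bits of 16 = 10000)
  bit 0 = 1: r = r^2 * 20 mod 23 = 1^2 * 20 = 1*20 = 20
  bit 1 = 0: r = r^2 mod 23 = 20^2 = 9
  bit 2 = 0: r = r^2 mod 23 = 9^2 = 12
  bit 3 = 0: r = r^2 mod 23 = 12^2 = 6
  bit 4 = 0: r = r^2 mod 23 = 6^2 = 13
  -> B = 13
s = B^a = 13^4 mod 23  (bits of 4 = 100)
  bit 0 = 1: r = r^2 * 13 mod 23 = 1^2 * 13 = 1*13 = 13
  bit 1 = 0: r = r^2 mod 23 = 13^2 = 8
  bit 2 = 0: r = r^2 mod 23 = 8^2 = 18
  -> s = B^a = 18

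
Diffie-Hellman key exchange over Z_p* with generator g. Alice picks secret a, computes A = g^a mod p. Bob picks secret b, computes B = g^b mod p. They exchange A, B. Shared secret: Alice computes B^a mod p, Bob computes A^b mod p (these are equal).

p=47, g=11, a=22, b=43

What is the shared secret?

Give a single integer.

Answer: 32

Derivation:
A = 11^22 mod 47  (bits of 22 = 10110)
  bit 0 = 1: r = r^2 * 11 mod 47 = 1^2 * 11 = 1*11 = 11
  bit 1 = 0: r = r^2 mod 47 = 11^2 = 27
  bit 2 = 1: r = r^2 * 11 mod 47 = 27^2 * 11 = 24*11 = 29
  bit 3 = 1: r = r^2 * 11 mod 47 = 29^2 * 11 = 42*11 = 39
  bit 4 = 0: r = r^2 mod 47 = 39^2 = 17
  -> A = 17
B = 11^43 mod 47  (bits of 43 = 101011)
  bit 0 = 1: r = r^2 * 11 mod 47 = 1^2 * 11 = 1*11 = 11
  bit 1 = 0: r = r^2 mod 47 = 11^2 = 27
  bit 2 = 1: r = r^2 * 11 mod 47 = 27^2 * 11 = 24*11 = 29
  bit 3 = 0: r = r^2 mod 47 = 29^2 = 42
  bit 4 = 1: r = r^2 * 11 mod 47 = 42^2 * 11 = 25*11 = 40
  bit 5 = 1: r = r^2 * 11 mod 47 = 40^2 * 11 = 2*11 = 22
  -> B = 22
s = B^a = 22^22 mod 47  (bits of 22 = 10110)
  bit 0 = 1: r = r^2 * 22 mod 47 = 1^2 * 22 = 1*22 = 22
  bit 1 = 0: r = r^2 mod 47 = 22^2 = 14
  bit 2 = 1: r = r^2 * 22 mod 47 = 14^2 * 22 = 8*22 = 35
  bit 3 = 1: r = r^2 * 22 mod 47 = 35^2 * 22 = 3*22 = 19
  bit 4 = 0: r = r^2 mod 47 = 19^2 = 32
  -> s = B^a = 32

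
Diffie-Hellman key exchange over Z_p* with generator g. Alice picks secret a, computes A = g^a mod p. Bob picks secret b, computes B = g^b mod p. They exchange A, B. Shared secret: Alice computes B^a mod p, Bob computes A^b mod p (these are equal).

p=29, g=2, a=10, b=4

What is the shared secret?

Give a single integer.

A = 2^10 mod 29  (bits of 10 = 1010)
  bit 0 = 1: r = r^2 * 2 mod 29 = 1^2 * 2 = 1*2 = 2
  bit 1 = 0: r = r^2 mod 29 = 2^2 = 4
  bit 2 = 1: r = r^2 * 2 mod 29 = 4^2 * 2 = 16*2 = 3
  bit 3 = 0: r = r^2 mod 29 = 3^2 = 9
  -> A = 9
B = 2^4 mod 29  (bits of 4 = 100)
  bit 0 = 1: r = r^2 * 2 mod 29 = 1^2 * 2 = 1*2 = 2
  bit 1 = 0: r = r^2 mod 29 = 2^2 = 4
  bit 2 = 0: r = r^2 mod 29 = 4^2 = 16
  -> B = 16
s = B^a = 16^10 mod 29  (bits of 10 = 1010)
  bit 0 = 1: r = r^2 * 16 mod 29 = 1^2 * 16 = 1*16 = 16
  bit 1 = 0: r = r^2 mod 29 = 16^2 = 24
  bit 2 = 1: r = r^2 * 16 mod 29 = 24^2 * 16 = 25*16 = 23
  bit 3 = 0: r = r^2 mod 29 = 23^2 = 7
  -> s = B^a = 7

Answer: 7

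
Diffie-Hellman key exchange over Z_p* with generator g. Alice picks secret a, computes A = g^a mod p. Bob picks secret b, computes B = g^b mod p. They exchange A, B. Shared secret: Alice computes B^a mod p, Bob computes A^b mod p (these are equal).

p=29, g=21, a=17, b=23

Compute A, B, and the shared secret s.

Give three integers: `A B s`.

Answer: 19 15 18

Derivation:
A = 21^17 mod 29  (bits of 17 = 10001)
  bit 0 = 1: r = r^2 * 21 mod 29 = 1^2 * 21 = 1*21 = 21
  bit 1 = 0: r = r^2 mod 29 = 21^2 = 6
  bit 2 = 0: r = r^2 mod 29 = 6^2 = 7
  bit 3 = 0: r = r^2 mod 29 = 7^2 = 20
  bit 4 = 1: r = r^2 * 21 mod 29 = 20^2 * 21 = 23*21 = 19
  -> A = 19
B = 21^23 mod 29  (bits of 23 = 10111)
  bit 0 = 1: r = r^2 * 21 mod 29 = 1^2 * 21 = 1*21 = 21
  bit 1 = 0: r = r^2 mod 29 = 21^2 = 6
  bit 2 = 1: r = r^2 * 21 mod 29 = 6^2 * 21 = 7*21 = 2
  bit 3 = 1: r = r^2 * 21 mod 29 = 2^2 * 21 = 4*21 = 26
  bit 4 = 1: r = r^2 * 21 mod 29 = 26^2 * 21 = 9*21 = 15
  -> B = 15
s = B^a = 15^17 mod 29  (bits of 17 = 10001)
  bit 0 = 1: r = r^2 * 15 mod 29 = 1^2 * 15 = 1*15 = 15
  bit 1 = 0: r = r^2 mod 29 = 15^2 = 22
  bit 2 = 0: r = r^2 mod 29 = 22^2 = 20
  bit 3 = 0: r = r^2 mod 29 = 20^2 = 23
  bit 4 = 1: r = r^2 * 15 mod 29 = 23^2 * 15 = 7*15 = 18
  -> s = B^a = 18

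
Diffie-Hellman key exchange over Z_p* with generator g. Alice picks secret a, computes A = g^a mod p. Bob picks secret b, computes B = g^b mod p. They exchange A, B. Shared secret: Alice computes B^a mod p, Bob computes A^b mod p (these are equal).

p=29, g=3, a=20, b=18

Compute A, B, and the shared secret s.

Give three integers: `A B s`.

Answer: 25 6 24

Derivation:
A = 3^20 mod 29  (bits of 20 = 10100)
  bit 0 = 1: r = r^2 * 3 mod 29 = 1^2 * 3 = 1*3 = 3
  bit 1 = 0: r = r^2 mod 29 = 3^2 = 9
  bit 2 = 1: r = r^2 * 3 mod 29 = 9^2 * 3 = 23*3 = 11
  bit 3 = 0: r = r^2 mod 29 = 11^2 = 5
  bit 4 = 0: r = r^2 mod 29 = 5^2 = 25
  -> A = 25
B = 3^18 mod 29  (bits of 18 = 10010)
  bit 0 = 1: r = r^2 * 3 mod 29 = 1^2 * 3 = 1*3 = 3
  bit 1 = 0: r = r^2 mod 29 = 3^2 = 9
  bit 2 = 0: r = r^2 mod 29 = 9^2 = 23
  bit 3 = 1: r = r^2 * 3 mod 29 = 23^2 * 3 = 7*3 = 21
  bit 4 = 0: r = r^2 mod 29 = 21^2 = 6
  -> B = 6
s = B^a = 6^20 mod 29  (bits of 20 = 10100)
  bit 0 = 1: r = r^2 * 6 mod 29 = 1^2 * 6 = 1*6 = 6
  bit 1 = 0: r = r^2 mod 29 = 6^2 = 7
  bit 2 = 1: r = r^2 * 6 mod 29 = 7^2 * 6 = 20*6 = 4
  bit 3 = 0: r = r^2 mod 29 = 4^2 = 16
  bit 4 = 0: r = r^2 mod 29 = 16^2 = 24
  -> s = B^a = 24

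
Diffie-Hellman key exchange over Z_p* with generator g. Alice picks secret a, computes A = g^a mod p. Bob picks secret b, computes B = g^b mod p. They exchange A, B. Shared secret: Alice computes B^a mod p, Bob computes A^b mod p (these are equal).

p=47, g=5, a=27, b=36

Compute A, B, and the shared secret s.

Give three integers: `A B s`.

Answer: 33 4 21

Derivation:
A = 5^27 mod 47  (bits of 27 = 11011)
  bit 0 = 1: r = r^2 * 5 mod 47 = 1^2 * 5 = 1*5 = 5
  bit 1 = 1: r = r^2 * 5 mod 47 = 5^2 * 5 = 25*5 = 31
  bit 2 = 0: r = r^2 mod 47 = 31^2 = 21
  bit 3 = 1: r = r^2 * 5 mod 47 = 21^2 * 5 = 18*5 = 43
  bit 4 = 1: r = r^2 * 5 mod 47 = 43^2 * 5 = 16*5 = 33
  -> A = 33
B = 5^36 mod 47  (bits of 36 = 100100)
  bit 0 = 1: r = r^2 * 5 mod 47 = 1^2 * 5 = 1*5 = 5
  bit 1 = 0: r = r^2 mod 47 = 5^2 = 25
  bit 2 = 0: r = r^2 mod 47 = 25^2 = 14
  bit 3 = 1: r = r^2 * 5 mod 47 = 14^2 * 5 = 8*5 = 40
  bit 4 = 0: r = r^2 mod 47 = 40^2 = 2
  bit 5 = 0: r = r^2 mod 47 = 2^2 = 4
  -> B = 4
s = B^a = 4^27 mod 47  (bits of 27 = 11011)
  bit 0 = 1: r = r^2 * 4 mod 47 = 1^2 * 4 = 1*4 = 4
  bit 1 = 1: r = r^2 * 4 mod 47 = 4^2 * 4 = 16*4 = 17
  bit 2 = 0: r = r^2 mod 47 = 17^2 = 7
  bit 3 = 1: r = r^2 * 4 mod 47 = 7^2 * 4 = 2*4 = 8
  bit 4 = 1: r = r^2 * 4 mod 47 = 8^2 * 4 = 17*4 = 21
  -> s = B^a = 21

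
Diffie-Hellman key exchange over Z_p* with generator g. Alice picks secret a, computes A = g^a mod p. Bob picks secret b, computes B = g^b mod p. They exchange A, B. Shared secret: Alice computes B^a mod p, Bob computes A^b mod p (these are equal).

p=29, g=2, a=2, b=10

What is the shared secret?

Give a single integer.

Answer: 23

Derivation:
A = 2^2 mod 29  (bits of 2 = 10)
  bit 0 = 1: r = r^2 * 2 mod 29 = 1^2 * 2 = 1*2 = 2
  bit 1 = 0: r = r^2 mod 29 = 2^2 = 4
  -> A = 4
B = 2^10 mod 29  (bits of 10 = 1010)
  bit 0 = 1: r = r^2 * 2 mod 29 = 1^2 * 2 = 1*2 = 2
  bit 1 = 0: r = r^2 mod 29 = 2^2 = 4
  bit 2 = 1: r = r^2 * 2 mod 29 = 4^2 * 2 = 16*2 = 3
  bit 3 = 0: r = r^2 mod 29 = 3^2 = 9
  -> B = 9
s = B^a = 9^2 mod 29  (bits of 2 = 10)
  bit 0 = 1: r = r^2 * 9 mod 29 = 1^2 * 9 = 1*9 = 9
  bit 1 = 0: r = r^2 mod 29 = 9^2 = 23
  -> s = B^a = 23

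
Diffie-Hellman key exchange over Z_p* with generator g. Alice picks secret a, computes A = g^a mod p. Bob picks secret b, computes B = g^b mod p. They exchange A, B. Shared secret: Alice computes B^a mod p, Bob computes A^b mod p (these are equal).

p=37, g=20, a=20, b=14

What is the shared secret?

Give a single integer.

Answer: 9

Derivation:
A = 20^20 mod 37  (bits of 20 = 10100)
  bit 0 = 1: r = r^2 * 20 mod 37 = 1^2 * 20 = 1*20 = 20
  bit 1 = 0: r = r^2 mod 37 = 20^2 = 30
  bit 2 = 1: r = r^2 * 20 mod 37 = 30^2 * 20 = 12*20 = 18
  bit 3 = 0: r = r^2 mod 37 = 18^2 = 28
  bit 4 = 0: r = r^2 mod 37 = 28^2 = 7
  -> A = 7
B = 20^14 mod 37  (bits of 14 = 1110)
  bit 0 = 1: r = r^2 * 20 mod 37 = 1^2 * 20 = 1*20 = 20
  bit 1 = 1: r = r^2 * 20 mod 37 = 20^2 * 20 = 30*20 = 8
  bit 2 = 1: r = r^2 * 20 mod 37 = 8^2 * 20 = 27*20 = 22
  bit 3 = 0: r = r^2 mod 37 = 22^2 = 3
  -> B = 3
s = B^a = 3^20 mod 37  (bits of 20 = 10100)
  bit 0 = 1: r = r^2 * 3 mod 37 = 1^2 * 3 = 1*3 = 3
  bit 1 = 0: r = r^2 mod 37 = 3^2 = 9
  bit 2 = 1: r = r^2 * 3 mod 37 = 9^2 * 3 = 7*3 = 21
  bit 3 = 0: r = r^2 mod 37 = 21^2 = 34
  bit 4 = 0: r = r^2 mod 37 = 34^2 = 9
  -> s = B^a = 9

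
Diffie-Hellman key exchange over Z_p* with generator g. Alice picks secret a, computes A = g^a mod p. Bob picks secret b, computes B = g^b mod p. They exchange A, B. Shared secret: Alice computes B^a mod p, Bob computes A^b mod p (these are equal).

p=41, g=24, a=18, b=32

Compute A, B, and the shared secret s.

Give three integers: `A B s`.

Answer: 20 18 10

Derivation:
A = 24^18 mod 41  (bits of 18 = 10010)
  bit 0 = 1: r = r^2 * 24 mod 41 = 1^2 * 24 = 1*24 = 24
  bit 1 = 0: r = r^2 mod 41 = 24^2 = 2
  bit 2 = 0: r = r^2 mod 41 = 2^2 = 4
  bit 3 = 1: r = r^2 * 24 mod 41 = 4^2 * 24 = 16*24 = 15
  bit 4 = 0: r = r^2 mod 41 = 15^2 = 20
  -> A = 20
B = 24^32 mod 41  (bits of 32 = 100000)
  bit 0 = 1: r = r^2 * 24 mod 41 = 1^2 * 24 = 1*24 = 24
  bit 1 = 0: r = r^2 mod 41 = 24^2 = 2
  bit 2 = 0: r = r^2 mod 41 = 2^2 = 4
  bit 3 = 0: r = r^2 mod 41 = 4^2 = 16
  bit 4 = 0: r = r^2 mod 41 = 16^2 = 10
  bit 5 = 0: r = r^2 mod 41 = 10^2 = 18
  -> B = 18
s = B^a = 18^18 mod 41  (bits of 18 = 10010)
  bit 0 = 1: r = r^2 * 18 mod 41 = 1^2 * 18 = 1*18 = 18
  bit 1 = 0: r = r^2 mod 41 = 18^2 = 37
  bit 2 = 0: r = r^2 mod 41 = 37^2 = 16
  bit 3 = 1: r = r^2 * 18 mod 41 = 16^2 * 18 = 10*18 = 16
  bit 4 = 0: r = r^2 mod 41 = 16^2 = 10
  -> s = B^a = 10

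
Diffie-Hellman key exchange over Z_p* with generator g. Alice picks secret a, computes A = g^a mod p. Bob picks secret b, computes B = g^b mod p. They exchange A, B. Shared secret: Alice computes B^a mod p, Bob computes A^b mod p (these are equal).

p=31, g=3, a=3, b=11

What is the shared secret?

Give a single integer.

A = 3^3 mod 31  (bits of 3 = 11)
  bit 0 = 1: r = r^2 * 3 mod 31 = 1^2 * 3 = 1*3 = 3
  bit 1 = 1: r = r^2 * 3 mod 31 = 3^2 * 3 = 9*3 = 27
  -> A = 27
B = 3^11 mod 31  (bits of 11 = 1011)
  bit 0 = 1: r = r^2 * 3 mod 31 = 1^2 * 3 = 1*3 = 3
  bit 1 = 0: r = r^2 mod 31 = 3^2 = 9
  bit 2 = 1: r = r^2 * 3 mod 31 = 9^2 * 3 = 19*3 = 26
  bit 3 = 1: r = r^2 * 3 mod 31 = 26^2 * 3 = 25*3 = 13
  -> B = 13
s = B^a = 13^3 mod 31  (bits of 3 = 11)
  bit 0 = 1: r = r^2 * 13 mod 31 = 1^2 * 13 = 1*13 = 13
  bit 1 = 1: r = r^2 * 13 mod 31 = 13^2 * 13 = 14*13 = 27
  -> s = B^a = 27

Answer: 27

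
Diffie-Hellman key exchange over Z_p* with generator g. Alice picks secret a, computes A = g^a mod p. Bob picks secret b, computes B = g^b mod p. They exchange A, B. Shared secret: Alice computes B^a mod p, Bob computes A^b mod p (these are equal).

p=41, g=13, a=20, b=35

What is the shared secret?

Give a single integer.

A = 13^20 mod 41  (bits of 20 = 10100)
  bit 0 = 1: r = r^2 * 13 mod 41 = 1^2 * 13 = 1*13 = 13
  bit 1 = 0: r = r^2 mod 41 = 13^2 = 5
  bit 2 = 1: r = r^2 * 13 mod 41 = 5^2 * 13 = 25*13 = 38
  bit 3 = 0: r = r^2 mod 41 = 38^2 = 9
  bit 4 = 0: r = r^2 mod 41 = 9^2 = 40
  -> A = 40
B = 13^35 mod 41  (bits of 35 = 100011)
  bit 0 = 1: r = r^2 * 13 mod 41 = 1^2 * 13 = 1*13 = 13
  bit 1 = 0: r = r^2 mod 41 = 13^2 = 5
  bit 2 = 0: r = r^2 mod 41 = 5^2 = 25
  bit 3 = 0: r = r^2 mod 41 = 25^2 = 10
  bit 4 = 1: r = r^2 * 13 mod 41 = 10^2 * 13 = 18*13 = 29
  bit 5 = 1: r = r^2 * 13 mod 41 = 29^2 * 13 = 21*13 = 27
  -> B = 27
s = B^a = 27^20 mod 41  (bits of 20 = 10100)
  bit 0 = 1: r = r^2 * 27 mod 41 = 1^2 * 27 = 1*27 = 27
  bit 1 = 0: r = r^2 mod 41 = 27^2 = 32
  bit 2 = 1: r = r^2 * 27 mod 41 = 32^2 * 27 = 40*27 = 14
  bit 3 = 0: r = r^2 mod 41 = 14^2 = 32
  bit 4 = 0: r = r^2 mod 41 = 32^2 = 40
  -> s = B^a = 40

Answer: 40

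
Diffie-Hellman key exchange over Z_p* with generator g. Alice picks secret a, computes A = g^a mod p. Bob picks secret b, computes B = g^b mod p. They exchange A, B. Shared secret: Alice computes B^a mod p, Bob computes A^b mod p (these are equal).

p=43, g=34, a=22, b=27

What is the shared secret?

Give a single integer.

A = 34^22 mod 43  (bits of 22 = 10110)
  bit 0 = 1: r = r^2 * 34 mod 43 = 1^2 * 34 = 1*34 = 34
  bit 1 = 0: r = r^2 mod 43 = 34^2 = 38
  bit 2 = 1: r = r^2 * 34 mod 43 = 38^2 * 34 = 25*34 = 33
  bit 3 = 1: r = r^2 * 34 mod 43 = 33^2 * 34 = 14*34 = 3
  bit 4 = 0: r = r^2 mod 43 = 3^2 = 9
  -> A = 9
B = 34^27 mod 43  (bits of 27 = 11011)
  bit 0 = 1: r = r^2 * 34 mod 43 = 1^2 * 34 = 1*34 = 34
  bit 1 = 1: r = r^2 * 34 mod 43 = 34^2 * 34 = 38*34 = 2
  bit 2 = 0: r = r^2 mod 43 = 2^2 = 4
  bit 3 = 1: r = r^2 * 34 mod 43 = 4^2 * 34 = 16*34 = 28
  bit 4 = 1: r = r^2 * 34 mod 43 = 28^2 * 34 = 10*34 = 39
  -> B = 39
s = B^a = 39^22 mod 43  (bits of 22 = 10110)
  bit 0 = 1: r = r^2 * 39 mod 43 = 1^2 * 39 = 1*39 = 39
  bit 1 = 0: r = r^2 mod 43 = 39^2 = 16
  bit 2 = 1: r = r^2 * 39 mod 43 = 16^2 * 39 = 41*39 = 8
  bit 3 = 1: r = r^2 * 39 mod 43 = 8^2 * 39 = 21*39 = 2
  bit 4 = 0: r = r^2 mod 43 = 2^2 = 4
  -> s = B^a = 4

Answer: 4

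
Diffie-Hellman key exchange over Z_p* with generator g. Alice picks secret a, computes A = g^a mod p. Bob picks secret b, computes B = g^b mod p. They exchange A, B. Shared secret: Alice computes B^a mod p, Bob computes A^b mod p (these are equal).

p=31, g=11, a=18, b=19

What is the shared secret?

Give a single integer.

A = 11^18 mod 31  (bits of 18 = 10010)
  bit 0 = 1: r = r^2 * 11 mod 31 = 1^2 * 11 = 1*11 = 11
  bit 1 = 0: r = r^2 mod 31 = 11^2 = 28
  bit 2 = 0: r = r^2 mod 31 = 28^2 = 9
  bit 3 = 1: r = r^2 * 11 mod 31 = 9^2 * 11 = 19*11 = 23
  bit 4 = 0: r = r^2 mod 31 = 23^2 = 2
  -> A = 2
B = 11^19 mod 31  (bits of 19 = 10011)
  bit 0 = 1: r = r^2 * 11 mod 31 = 1^2 * 11 = 1*11 = 11
  bit 1 = 0: r = r^2 mod 31 = 11^2 = 28
  bit 2 = 0: r = r^2 mod 31 = 28^2 = 9
  bit 3 = 1: r = r^2 * 11 mod 31 = 9^2 * 11 = 19*11 = 23
  bit 4 = 1: r = r^2 * 11 mod 31 = 23^2 * 11 = 2*11 = 22
  -> B = 22
s = B^a = 22^18 mod 31  (bits of 18 = 10010)
  bit 0 = 1: r = r^2 * 22 mod 31 = 1^2 * 22 = 1*22 = 22
  bit 1 = 0: r = r^2 mod 31 = 22^2 = 19
  bit 2 = 0: r = r^2 mod 31 = 19^2 = 20
  bit 3 = 1: r = r^2 * 22 mod 31 = 20^2 * 22 = 28*22 = 27
  bit 4 = 0: r = r^2 mod 31 = 27^2 = 16
  -> s = B^a = 16

Answer: 16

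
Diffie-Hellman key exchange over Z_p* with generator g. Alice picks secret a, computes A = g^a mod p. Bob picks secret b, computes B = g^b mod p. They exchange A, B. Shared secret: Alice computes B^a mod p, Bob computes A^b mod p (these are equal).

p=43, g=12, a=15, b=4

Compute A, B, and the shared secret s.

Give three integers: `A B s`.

A = 12^15 mod 43  (bits of 15 = 1111)
  bit 0 = 1: r = r^2 * 12 mod 43 = 1^2 * 12 = 1*12 = 12
  bit 1 = 1: r = r^2 * 12 mod 43 = 12^2 * 12 = 15*12 = 8
  bit 2 = 1: r = r^2 * 12 mod 43 = 8^2 * 12 = 21*12 = 37
  bit 3 = 1: r = r^2 * 12 mod 43 = 37^2 * 12 = 36*12 = 2
  -> A = 2
B = 12^4 mod 43  (bits of 4 = 100)
  bit 0 = 1: r = r^2 * 12 mod 43 = 1^2 * 12 = 1*12 = 12
  bit 1 = 0: r = r^2 mod 43 = 12^2 = 15
  bit 2 = 0: r = r^2 mod 43 = 15^2 = 10
  -> B = 10
s = B^a = 10^15 mod 43  (bits of 15 = 1111)
  bit 0 = 1: r = r^2 * 10 mod 43 = 1^2 * 10 = 1*10 = 10
  bit 1 = 1: r = r^2 * 10 mod 43 = 10^2 * 10 = 14*10 = 11
  bit 2 = 1: r = r^2 * 10 mod 43 = 11^2 * 10 = 35*10 = 6
  bit 3 = 1: r = r^2 * 10 mod 43 = 6^2 * 10 = 36*10 = 16
  -> s = B^a = 16

Answer: 2 10 16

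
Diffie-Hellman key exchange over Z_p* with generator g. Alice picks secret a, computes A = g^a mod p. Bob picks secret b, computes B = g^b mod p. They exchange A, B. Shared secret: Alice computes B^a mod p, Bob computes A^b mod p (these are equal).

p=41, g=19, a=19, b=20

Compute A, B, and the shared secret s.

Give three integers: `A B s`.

Answer: 28 40 40

Derivation:
A = 19^19 mod 41  (bits of 19 = 10011)
  bit 0 = 1: r = r^2 * 19 mod 41 = 1^2 * 19 = 1*19 = 19
  bit 1 = 0: r = r^2 mod 41 = 19^2 = 33
  bit 2 = 0: r = r^2 mod 41 = 33^2 = 23
  bit 3 = 1: r = r^2 * 19 mod 41 = 23^2 * 19 = 37*19 = 6
  bit 4 = 1: r = r^2 * 19 mod 41 = 6^2 * 19 = 36*19 = 28
  -> A = 28
B = 19^20 mod 41  (bits of 20 = 10100)
  bit 0 = 1: r = r^2 * 19 mod 41 = 1^2 * 19 = 1*19 = 19
  bit 1 = 0: r = r^2 mod 41 = 19^2 = 33
  bit 2 = 1: r = r^2 * 19 mod 41 = 33^2 * 19 = 23*19 = 27
  bit 3 = 0: r = r^2 mod 41 = 27^2 = 32
  bit 4 = 0: r = r^2 mod 41 = 32^2 = 40
  -> B = 40
s = B^a = 40^19 mod 41  (bits of 19 = 10011)
  bit 0 = 1: r = r^2 * 40 mod 41 = 1^2 * 40 = 1*40 = 40
  bit 1 = 0: r = r^2 mod 41 = 40^2 = 1
  bit 2 = 0: r = r^2 mod 41 = 1^2 = 1
  bit 3 = 1: r = r^2 * 40 mod 41 = 1^2 * 40 = 1*40 = 40
  bit 4 = 1: r = r^2 * 40 mod 41 = 40^2 * 40 = 1*40 = 40
  -> s = B^a = 40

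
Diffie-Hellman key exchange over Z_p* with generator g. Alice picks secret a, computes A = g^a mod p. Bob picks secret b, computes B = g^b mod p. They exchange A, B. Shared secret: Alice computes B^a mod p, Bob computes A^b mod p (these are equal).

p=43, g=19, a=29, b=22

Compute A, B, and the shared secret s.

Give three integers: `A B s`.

A = 19^29 mod 43  (bits of 29 = 11101)
  bit 0 = 1: r = r^2 * 19 mod 43 = 1^2 * 19 = 1*19 = 19
  bit 1 = 1: r = r^2 * 19 mod 43 = 19^2 * 19 = 17*19 = 22
  bit 2 = 1: r = r^2 * 19 mod 43 = 22^2 * 19 = 11*19 = 37
  bit 3 = 0: r = r^2 mod 43 = 37^2 = 36
  bit 4 = 1: r = r^2 * 19 mod 43 = 36^2 * 19 = 6*19 = 28
  -> A = 28
B = 19^22 mod 43  (bits of 22 = 10110)
  bit 0 = 1: r = r^2 * 19 mod 43 = 1^2 * 19 = 1*19 = 19
  bit 1 = 0: r = r^2 mod 43 = 19^2 = 17
  bit 2 = 1: r = r^2 * 19 mod 43 = 17^2 * 19 = 31*19 = 30
  bit 3 = 1: r = r^2 * 19 mod 43 = 30^2 * 19 = 40*19 = 29
  bit 4 = 0: r = r^2 mod 43 = 29^2 = 24
  -> B = 24
s = B^a = 24^29 mod 43  (bits of 29 = 11101)
  bit 0 = 1: r = r^2 * 24 mod 43 = 1^2 * 24 = 1*24 = 24
  bit 1 = 1: r = r^2 * 24 mod 43 = 24^2 * 24 = 17*24 = 21
  bit 2 = 1: r = r^2 * 24 mod 43 = 21^2 * 24 = 11*24 = 6
  bit 3 = 0: r = r^2 mod 43 = 6^2 = 36
  bit 4 = 1: r = r^2 * 24 mod 43 = 36^2 * 24 = 6*24 = 15
  -> s = B^a = 15

Answer: 28 24 15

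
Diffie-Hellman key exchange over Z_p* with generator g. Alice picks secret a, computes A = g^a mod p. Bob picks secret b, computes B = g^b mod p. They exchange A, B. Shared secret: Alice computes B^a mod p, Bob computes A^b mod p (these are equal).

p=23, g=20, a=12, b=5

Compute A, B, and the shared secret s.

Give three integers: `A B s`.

A = 20^12 mod 23  (bits of 12 = 1100)
  bit 0 = 1: r = r^2 * 20 mod 23 = 1^2 * 20 = 1*20 = 20
  bit 1 = 1: r = r^2 * 20 mod 23 = 20^2 * 20 = 9*20 = 19
  bit 2 = 0: r = r^2 mod 23 = 19^2 = 16
  bit 3 = 0: r = r^2 mod 23 = 16^2 = 3
  -> A = 3
B = 20^5 mod 23  (bits of 5 = 101)
  bit 0 = 1: r = r^2 * 20 mod 23 = 1^2 * 20 = 1*20 = 20
  bit 1 = 0: r = r^2 mod 23 = 20^2 = 9
  bit 2 = 1: r = r^2 * 20 mod 23 = 9^2 * 20 = 12*20 = 10
  -> B = 10
s = B^a = 10^12 mod 23  (bits of 12 = 1100)
  bit 0 = 1: r = r^2 * 10 mod 23 = 1^2 * 10 = 1*10 = 10
  bit 1 = 1: r = r^2 * 10 mod 23 = 10^2 * 10 = 8*10 = 11
  bit 2 = 0: r = r^2 mod 23 = 11^2 = 6
  bit 3 = 0: r = r^2 mod 23 = 6^2 = 13
  -> s = B^a = 13

Answer: 3 10 13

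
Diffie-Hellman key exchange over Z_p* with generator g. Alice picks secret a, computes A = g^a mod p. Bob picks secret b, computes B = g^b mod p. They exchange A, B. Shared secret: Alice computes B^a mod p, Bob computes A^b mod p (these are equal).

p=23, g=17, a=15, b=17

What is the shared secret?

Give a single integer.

A = 17^15 mod 23  (bits of 15 = 1111)
  bit 0 = 1: r = r^2 * 17 mod 23 = 1^2 * 17 = 1*17 = 17
  bit 1 = 1: r = r^2 * 17 mod 23 = 17^2 * 17 = 13*17 = 14
  bit 2 = 1: r = r^2 * 17 mod 23 = 14^2 * 17 = 12*17 = 20
  bit 3 = 1: r = r^2 * 17 mod 23 = 20^2 * 17 = 9*17 = 15
  -> A = 15
B = 17^17 mod 23  (bits of 17 = 10001)
  bit 0 = 1: r = r^2 * 17 mod 23 = 1^2 * 17 = 1*17 = 17
  bit 1 = 0: r = r^2 mod 23 = 17^2 = 13
  bit 2 = 0: r = r^2 mod 23 = 13^2 = 8
  bit 3 = 0: r = r^2 mod 23 = 8^2 = 18
  bit 4 = 1: r = r^2 * 17 mod 23 = 18^2 * 17 = 2*17 = 11
  -> B = 11
s = B^a = 11^15 mod 23  (bits of 15 = 1111)
  bit 0 = 1: r = r^2 * 11 mod 23 = 1^2 * 11 = 1*11 = 11
  bit 1 = 1: r = r^2 * 11 mod 23 = 11^2 * 11 = 6*11 = 20
  bit 2 = 1: r = r^2 * 11 mod 23 = 20^2 * 11 = 9*11 = 7
  bit 3 = 1: r = r^2 * 11 mod 23 = 7^2 * 11 = 3*11 = 10
  -> s = B^a = 10

Answer: 10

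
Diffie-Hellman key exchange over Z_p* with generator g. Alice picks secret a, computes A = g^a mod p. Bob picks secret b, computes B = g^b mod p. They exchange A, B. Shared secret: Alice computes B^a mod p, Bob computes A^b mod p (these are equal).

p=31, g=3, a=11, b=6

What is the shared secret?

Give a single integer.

A = 3^11 mod 31  (bits of 11 = 1011)
  bit 0 = 1: r = r^2 * 3 mod 31 = 1^2 * 3 = 1*3 = 3
  bit 1 = 0: r = r^2 mod 31 = 3^2 = 9
  bit 2 = 1: r = r^2 * 3 mod 31 = 9^2 * 3 = 19*3 = 26
  bit 3 = 1: r = r^2 * 3 mod 31 = 26^2 * 3 = 25*3 = 13
  -> A = 13
B = 3^6 mod 31  (bits of 6 = 110)
  bit 0 = 1: r = r^2 * 3 mod 31 = 1^2 * 3 = 1*3 = 3
  bit 1 = 1: r = r^2 * 3 mod 31 = 3^2 * 3 = 9*3 = 27
  bit 2 = 0: r = r^2 mod 31 = 27^2 = 16
  -> B = 16
s = B^a = 16^11 mod 31  (bits of 11 = 1011)
  bit 0 = 1: r = r^2 * 16 mod 31 = 1^2 * 16 = 1*16 = 16
  bit 1 = 0: r = r^2 mod 31 = 16^2 = 8
  bit 2 = 1: r = r^2 * 16 mod 31 = 8^2 * 16 = 2*16 = 1
  bit 3 = 1: r = r^2 * 16 mod 31 = 1^2 * 16 = 1*16 = 16
  -> s = B^a = 16

Answer: 16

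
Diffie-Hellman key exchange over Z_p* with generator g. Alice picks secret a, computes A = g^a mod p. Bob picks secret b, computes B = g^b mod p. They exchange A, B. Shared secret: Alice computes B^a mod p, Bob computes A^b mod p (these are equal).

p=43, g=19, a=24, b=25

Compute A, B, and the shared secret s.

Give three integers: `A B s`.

Answer: 21 12 35

Derivation:
A = 19^24 mod 43  (bits of 24 = 11000)
  bit 0 = 1: r = r^2 * 19 mod 43 = 1^2 * 19 = 1*19 = 19
  bit 1 = 1: r = r^2 * 19 mod 43 = 19^2 * 19 = 17*19 = 22
  bit 2 = 0: r = r^2 mod 43 = 22^2 = 11
  bit 3 = 0: r = r^2 mod 43 = 11^2 = 35
  bit 4 = 0: r = r^2 mod 43 = 35^2 = 21
  -> A = 21
B = 19^25 mod 43  (bits of 25 = 11001)
  bit 0 = 1: r = r^2 * 19 mod 43 = 1^2 * 19 = 1*19 = 19
  bit 1 = 1: r = r^2 * 19 mod 43 = 19^2 * 19 = 17*19 = 22
  bit 2 = 0: r = r^2 mod 43 = 22^2 = 11
  bit 3 = 0: r = r^2 mod 43 = 11^2 = 35
  bit 4 = 1: r = r^2 * 19 mod 43 = 35^2 * 19 = 21*19 = 12
  -> B = 12
s = B^a = 12^24 mod 43  (bits of 24 = 11000)
  bit 0 = 1: r = r^2 * 12 mod 43 = 1^2 * 12 = 1*12 = 12
  bit 1 = 1: r = r^2 * 12 mod 43 = 12^2 * 12 = 15*12 = 8
  bit 2 = 0: r = r^2 mod 43 = 8^2 = 21
  bit 3 = 0: r = r^2 mod 43 = 21^2 = 11
  bit 4 = 0: r = r^2 mod 43 = 11^2 = 35
  -> s = B^a = 35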